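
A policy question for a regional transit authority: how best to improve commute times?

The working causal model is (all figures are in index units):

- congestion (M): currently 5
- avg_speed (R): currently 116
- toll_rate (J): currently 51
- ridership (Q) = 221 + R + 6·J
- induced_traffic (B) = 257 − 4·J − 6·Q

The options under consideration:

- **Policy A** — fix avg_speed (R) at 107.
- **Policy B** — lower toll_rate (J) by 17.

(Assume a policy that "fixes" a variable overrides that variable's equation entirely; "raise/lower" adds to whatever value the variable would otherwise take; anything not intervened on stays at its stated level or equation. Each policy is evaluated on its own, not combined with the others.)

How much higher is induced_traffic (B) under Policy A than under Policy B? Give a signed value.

-626

Policy A (R := 107):
  R = 107
  J = 51
  Q = 221 + 107 + 6·51 = 634
  B = 257 − 4·51 − 6·634 = -3751
Policy B (J − 17):
  R = 116
  J = 51 − 17 = 34
  Q = 221 + 116 + 6·34 = 541
  B = 257 − 4·34 − 6·541 = -3125
B: -3751 − (-3125) = -626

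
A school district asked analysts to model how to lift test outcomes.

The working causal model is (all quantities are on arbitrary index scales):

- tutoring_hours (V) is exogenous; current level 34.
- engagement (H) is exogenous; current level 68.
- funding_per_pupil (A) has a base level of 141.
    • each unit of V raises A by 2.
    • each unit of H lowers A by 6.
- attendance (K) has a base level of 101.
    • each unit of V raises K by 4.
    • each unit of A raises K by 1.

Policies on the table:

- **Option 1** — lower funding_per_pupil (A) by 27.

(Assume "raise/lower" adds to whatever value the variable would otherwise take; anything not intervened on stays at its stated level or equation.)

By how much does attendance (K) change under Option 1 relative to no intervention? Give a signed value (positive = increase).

Baseline:
  V = 34
  H = 68
  A = 141 + 2·34 − 6·68 = -199
  K = 101 + 4·34 + (-199) = 38
Option 1 (A − 27):
  V = 34
  H = 68
  A = 141 + 2·34 − 6·68 (−27 from intervention) = -226
  K = 101 + 4·34 + (-226) = 11
Change in K: 11 − 38 = -27

-27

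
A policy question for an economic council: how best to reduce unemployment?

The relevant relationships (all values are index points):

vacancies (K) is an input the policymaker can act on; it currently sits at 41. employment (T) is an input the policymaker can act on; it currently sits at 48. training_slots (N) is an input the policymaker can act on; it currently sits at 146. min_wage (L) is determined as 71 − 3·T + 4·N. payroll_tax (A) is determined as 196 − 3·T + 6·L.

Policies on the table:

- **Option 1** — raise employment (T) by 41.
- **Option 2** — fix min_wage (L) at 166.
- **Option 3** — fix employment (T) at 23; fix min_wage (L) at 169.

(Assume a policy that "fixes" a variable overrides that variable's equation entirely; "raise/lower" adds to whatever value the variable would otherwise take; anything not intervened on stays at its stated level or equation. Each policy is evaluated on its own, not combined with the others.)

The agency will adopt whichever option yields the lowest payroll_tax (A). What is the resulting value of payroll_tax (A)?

1048

Option 1 (T + 41):
  T = 48 + 41 = 89
  N = 146
  L = 71 − 3·89 + 4·146 = 388
  A = 196 − 3·89 + 6·388 = 2257
Option 2 (L := 166):
  T = 48
  N = 146
  L = 166
  A = 196 − 3·48 + 6·166 = 1048
Option 3 (T := 23, L := 169):
  T = 23
  N = 146
  L = 169
  A = 196 − 3·23 + 6·169 = 1141
Comparing — Option 1: A=2257, Option 2: A=1048, Option 3: A=1141. Lowest is 1048 (Option 2).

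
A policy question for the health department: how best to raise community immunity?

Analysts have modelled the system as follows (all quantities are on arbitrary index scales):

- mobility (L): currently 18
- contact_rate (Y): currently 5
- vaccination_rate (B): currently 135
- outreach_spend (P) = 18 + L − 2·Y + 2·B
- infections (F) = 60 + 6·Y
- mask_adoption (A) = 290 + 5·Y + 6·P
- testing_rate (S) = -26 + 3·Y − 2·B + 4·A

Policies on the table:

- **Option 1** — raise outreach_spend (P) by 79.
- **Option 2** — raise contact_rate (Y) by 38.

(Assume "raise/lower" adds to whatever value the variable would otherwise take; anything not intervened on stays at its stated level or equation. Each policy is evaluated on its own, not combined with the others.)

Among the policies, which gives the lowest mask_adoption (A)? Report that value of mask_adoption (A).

Option 1 (P + 79):
  L = 18
  Y = 5
  B = 135
  P = 18 + 18 − 2·5 + 2·135 (+79 from intervention) = 375
  A = 290 + 5·5 + 6·375 = 2565
Option 2 (Y + 38):
  L = 18
  Y = 5 + 38 = 43
  B = 135
  P = 18 + 18 − 2·43 + 2·135 = 220
  A = 290 + 5·43 + 6·220 = 1825
Comparing — Option 1: A=2565, Option 2: A=1825. Lowest is 1825 (Option 2).

1825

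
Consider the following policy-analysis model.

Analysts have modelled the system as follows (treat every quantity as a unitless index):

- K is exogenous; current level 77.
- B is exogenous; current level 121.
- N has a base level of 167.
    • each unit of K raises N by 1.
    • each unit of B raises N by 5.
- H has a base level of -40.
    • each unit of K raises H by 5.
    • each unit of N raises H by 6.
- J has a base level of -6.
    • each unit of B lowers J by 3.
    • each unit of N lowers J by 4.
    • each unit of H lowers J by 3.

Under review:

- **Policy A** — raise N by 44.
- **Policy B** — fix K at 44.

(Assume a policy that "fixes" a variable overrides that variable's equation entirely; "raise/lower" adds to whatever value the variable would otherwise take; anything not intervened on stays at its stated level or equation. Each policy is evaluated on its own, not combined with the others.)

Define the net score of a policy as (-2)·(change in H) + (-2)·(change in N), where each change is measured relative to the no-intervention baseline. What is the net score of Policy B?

792

Baseline:
  K = 77
  B = 121
  N = 167 + 77 + 5·121 = 849
  H = -40 + 5·77 + 6·849 = 5439
Policy B (K := 44):
  K = 44
  B = 121
  N = 167 + 44 + 5·121 = 816
  H = -40 + 5·44 + 6·816 = 5076
ΔH = 5076 − 5439 = -363; ΔN = 816 − 849 = -33
Score = (-2)·(-363) + (-2)·(-33) = 792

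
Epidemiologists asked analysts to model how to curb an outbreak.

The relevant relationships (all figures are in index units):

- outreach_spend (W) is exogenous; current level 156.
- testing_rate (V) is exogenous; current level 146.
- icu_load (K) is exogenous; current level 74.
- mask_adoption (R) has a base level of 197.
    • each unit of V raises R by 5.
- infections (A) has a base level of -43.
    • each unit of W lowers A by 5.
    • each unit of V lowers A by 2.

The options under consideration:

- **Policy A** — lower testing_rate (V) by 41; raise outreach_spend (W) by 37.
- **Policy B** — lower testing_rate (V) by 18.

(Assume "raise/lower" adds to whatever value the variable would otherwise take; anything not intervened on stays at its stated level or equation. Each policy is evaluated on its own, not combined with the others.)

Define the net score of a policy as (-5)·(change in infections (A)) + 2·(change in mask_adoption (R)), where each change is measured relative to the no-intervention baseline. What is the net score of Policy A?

Baseline:
  W = 156
  V = 146
  R = 197 + 5·146 = 927
  A = -43 − 5·156 − 2·146 = -1115
Policy A (V − 41, W + 37):
  W = 156 + 37 = 193
  V = 146 − 41 = 105
  R = 197 + 5·105 = 722
  A = -43 − 5·193 − 2·105 = -1218
ΔA = -1218 − (-1115) = -103; ΔR = 722 − 927 = -205
Score = (-5)·(-103) + 2·(-205) = 105

105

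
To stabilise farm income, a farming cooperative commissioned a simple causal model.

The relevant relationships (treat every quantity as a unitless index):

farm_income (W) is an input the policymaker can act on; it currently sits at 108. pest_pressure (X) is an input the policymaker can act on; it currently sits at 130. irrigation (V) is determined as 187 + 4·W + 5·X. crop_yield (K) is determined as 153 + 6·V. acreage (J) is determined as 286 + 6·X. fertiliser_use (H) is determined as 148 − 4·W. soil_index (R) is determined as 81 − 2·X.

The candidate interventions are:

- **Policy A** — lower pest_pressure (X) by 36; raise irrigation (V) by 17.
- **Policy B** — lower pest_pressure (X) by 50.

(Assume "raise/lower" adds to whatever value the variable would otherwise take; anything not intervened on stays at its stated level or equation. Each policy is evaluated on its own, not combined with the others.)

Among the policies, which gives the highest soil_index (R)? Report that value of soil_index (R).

-79

Policy A (X − 36, V + 17):
  X = 130 − 36 = 94
  R = 81 − 2·94 = -107
Policy B (X − 50):
  X = 130 − 50 = 80
  R = 81 − 2·80 = -79
Comparing — Policy A: R=-107, Policy B: R=-79. Highest is -79 (Policy B).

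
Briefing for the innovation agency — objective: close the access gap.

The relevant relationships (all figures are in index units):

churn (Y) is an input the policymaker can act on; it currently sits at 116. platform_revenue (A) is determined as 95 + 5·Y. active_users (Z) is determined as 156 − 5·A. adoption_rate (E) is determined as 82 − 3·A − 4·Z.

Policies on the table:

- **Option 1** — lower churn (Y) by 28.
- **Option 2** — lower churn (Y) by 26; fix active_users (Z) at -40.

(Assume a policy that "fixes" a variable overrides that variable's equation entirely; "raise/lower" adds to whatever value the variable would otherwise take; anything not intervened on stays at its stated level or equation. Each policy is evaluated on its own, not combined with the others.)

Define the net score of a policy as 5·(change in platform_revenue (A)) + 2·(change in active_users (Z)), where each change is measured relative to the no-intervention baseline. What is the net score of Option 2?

5708

Baseline:
  Y = 116
  A = 95 + 5·116 = 675
  Z = 156 − 5·675 = -3219
Option 2 (Y − 26, Z := -40):
  Y = 116 − 26 = 90
  A = 95 + 5·90 = 545
  Z = -40
ΔA = 545 − 675 = -130; ΔZ = -40 − (-3219) = 3179
Score = 5·(-130) + 2·3179 = 5708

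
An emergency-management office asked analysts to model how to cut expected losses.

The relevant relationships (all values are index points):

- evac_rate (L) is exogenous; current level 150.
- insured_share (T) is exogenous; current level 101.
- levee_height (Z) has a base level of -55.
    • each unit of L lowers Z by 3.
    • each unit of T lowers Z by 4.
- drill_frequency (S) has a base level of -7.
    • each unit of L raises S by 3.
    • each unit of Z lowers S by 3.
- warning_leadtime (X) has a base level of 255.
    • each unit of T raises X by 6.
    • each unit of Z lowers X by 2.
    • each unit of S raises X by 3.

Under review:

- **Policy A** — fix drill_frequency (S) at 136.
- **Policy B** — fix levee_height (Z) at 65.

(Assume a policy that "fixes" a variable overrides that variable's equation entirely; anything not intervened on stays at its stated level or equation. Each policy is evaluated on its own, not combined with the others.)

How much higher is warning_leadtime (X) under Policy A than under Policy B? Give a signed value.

Policy A (S := 136):
  L = 150
  T = 101
  Z = -55 − 3·150 − 4·101 = -909
  S = 136
  X = 255 + 6·101 − 2·(-909) + 3·136 = 3087
Policy B (Z := 65):
  L = 150
  T = 101
  Z = 65
  S = -7 + 3·150 − 3·65 = 248
  X = 255 + 6·101 − 2·65 + 3·248 = 1475
X: 3087 − 1475 = 1612

1612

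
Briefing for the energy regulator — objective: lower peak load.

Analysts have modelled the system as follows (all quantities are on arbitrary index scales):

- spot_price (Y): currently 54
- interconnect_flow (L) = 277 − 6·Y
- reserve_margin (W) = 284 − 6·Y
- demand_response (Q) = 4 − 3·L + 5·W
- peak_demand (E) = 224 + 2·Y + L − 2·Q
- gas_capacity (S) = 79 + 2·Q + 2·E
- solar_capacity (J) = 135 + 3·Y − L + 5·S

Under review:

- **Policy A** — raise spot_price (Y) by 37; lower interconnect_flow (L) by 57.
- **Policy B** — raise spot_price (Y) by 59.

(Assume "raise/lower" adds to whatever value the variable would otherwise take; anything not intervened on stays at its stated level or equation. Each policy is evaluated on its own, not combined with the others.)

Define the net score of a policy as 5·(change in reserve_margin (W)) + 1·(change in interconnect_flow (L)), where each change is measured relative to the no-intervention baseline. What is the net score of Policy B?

Baseline:
  Y = 54
  L = 277 − 6·54 = -47
  W = 284 − 6·54 = -40
Policy B (Y + 59):
  Y = 54 + 59 = 113
  L = 277 − 6·113 = -401
  W = 284 − 6·113 = -394
ΔW = -394 − (-40) = -354; ΔL = -401 − (-47) = -354
Score = 5·(-354) + 1·(-354) = -2124

-2124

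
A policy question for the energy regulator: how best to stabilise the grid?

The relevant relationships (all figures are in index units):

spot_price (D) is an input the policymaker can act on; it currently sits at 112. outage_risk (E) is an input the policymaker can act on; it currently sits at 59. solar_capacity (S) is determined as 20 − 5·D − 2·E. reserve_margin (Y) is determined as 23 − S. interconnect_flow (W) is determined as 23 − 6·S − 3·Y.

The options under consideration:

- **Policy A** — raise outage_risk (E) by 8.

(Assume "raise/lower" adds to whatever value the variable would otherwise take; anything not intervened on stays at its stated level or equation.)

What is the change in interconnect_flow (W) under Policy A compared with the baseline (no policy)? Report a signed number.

48

Baseline:
  D = 112
  E = 59
  S = 20 − 5·112 − 2·59 = -658
  Y = 23 − (-658) = 681
  W = 23 − 6·(-658) − 3·681 = 1928
Policy A (E + 8):
  D = 112
  E = 59 + 8 = 67
  S = 20 − 5·112 − 2·67 = -674
  Y = 23 − (-674) = 697
  W = 23 − 6·(-674) − 3·697 = 1976
Change in W: 1976 − 1928 = 48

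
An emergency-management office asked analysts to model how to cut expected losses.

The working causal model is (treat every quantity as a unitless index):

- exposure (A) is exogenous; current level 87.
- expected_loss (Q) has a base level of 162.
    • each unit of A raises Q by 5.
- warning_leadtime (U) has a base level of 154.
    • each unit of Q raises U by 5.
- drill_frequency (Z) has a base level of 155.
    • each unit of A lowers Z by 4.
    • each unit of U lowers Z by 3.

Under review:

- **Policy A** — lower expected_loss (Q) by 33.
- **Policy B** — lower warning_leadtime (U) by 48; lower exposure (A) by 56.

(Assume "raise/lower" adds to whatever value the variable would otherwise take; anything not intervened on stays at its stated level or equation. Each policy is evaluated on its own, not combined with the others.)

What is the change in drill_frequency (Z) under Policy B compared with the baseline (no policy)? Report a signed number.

4568

Baseline:
  A = 87
  Q = 162 + 5·87 = 597
  U = 154 + 5·597 = 3139
  Z = 155 − 4·87 − 3·3139 = -9610
Policy B (U − 48, A − 56):
  A = 87 − 56 = 31
  Q = 162 + 5·31 = 317
  U = 154 + 5·317 (−48 from intervention) = 1691
  Z = 155 − 4·31 − 3·1691 = -5042
Change in Z: -5042 − (-9610) = 4568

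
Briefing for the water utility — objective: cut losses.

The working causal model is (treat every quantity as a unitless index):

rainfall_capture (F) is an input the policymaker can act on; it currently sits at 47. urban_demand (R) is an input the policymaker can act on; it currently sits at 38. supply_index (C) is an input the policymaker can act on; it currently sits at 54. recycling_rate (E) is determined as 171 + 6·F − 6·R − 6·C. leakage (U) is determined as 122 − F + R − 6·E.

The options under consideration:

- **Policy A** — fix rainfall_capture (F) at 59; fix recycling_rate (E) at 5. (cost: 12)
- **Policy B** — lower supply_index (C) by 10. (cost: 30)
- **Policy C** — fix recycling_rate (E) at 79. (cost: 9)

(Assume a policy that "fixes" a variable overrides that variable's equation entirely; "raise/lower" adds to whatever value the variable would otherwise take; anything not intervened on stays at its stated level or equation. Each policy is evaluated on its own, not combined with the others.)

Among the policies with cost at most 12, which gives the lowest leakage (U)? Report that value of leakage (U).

-361

Policy A (F := 59, E := 5):
  F = 59
  R = 38
  C = 54
  E = 5
  U = 122 − 59 + 38 − 6·5 = 71
Policy C (E := 79):
  F = 47
  R = 38
  C = 54
  E = 79
  U = 122 − 47 + 38 − 6·79 = -361
Comparing — Policy A: U=71, Policy C: U=-361. Lowest is -361 (Policy C).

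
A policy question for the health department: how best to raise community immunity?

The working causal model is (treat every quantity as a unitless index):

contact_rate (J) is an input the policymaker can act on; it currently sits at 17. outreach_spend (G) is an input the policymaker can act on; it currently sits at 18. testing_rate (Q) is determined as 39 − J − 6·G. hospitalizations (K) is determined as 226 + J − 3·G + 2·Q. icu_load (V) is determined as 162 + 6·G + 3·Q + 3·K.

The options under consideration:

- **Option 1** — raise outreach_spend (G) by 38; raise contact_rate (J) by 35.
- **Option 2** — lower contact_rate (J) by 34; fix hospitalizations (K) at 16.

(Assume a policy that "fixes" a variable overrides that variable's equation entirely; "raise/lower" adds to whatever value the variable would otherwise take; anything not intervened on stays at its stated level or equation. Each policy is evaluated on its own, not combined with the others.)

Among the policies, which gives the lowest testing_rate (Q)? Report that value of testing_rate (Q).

Option 1 (G + 38, J + 35):
  J = 17 + 35 = 52
  G = 18 + 38 = 56
  Q = 39 − 52 − 6·56 = -349
Option 2 (J − 34, K := 16):
  J = 17 − 34 = -17
  G = 18
  Q = 39 − (-17) − 6·18 = -52
Comparing — Option 1: Q=-349, Option 2: Q=-52. Lowest is -349 (Option 1).

-349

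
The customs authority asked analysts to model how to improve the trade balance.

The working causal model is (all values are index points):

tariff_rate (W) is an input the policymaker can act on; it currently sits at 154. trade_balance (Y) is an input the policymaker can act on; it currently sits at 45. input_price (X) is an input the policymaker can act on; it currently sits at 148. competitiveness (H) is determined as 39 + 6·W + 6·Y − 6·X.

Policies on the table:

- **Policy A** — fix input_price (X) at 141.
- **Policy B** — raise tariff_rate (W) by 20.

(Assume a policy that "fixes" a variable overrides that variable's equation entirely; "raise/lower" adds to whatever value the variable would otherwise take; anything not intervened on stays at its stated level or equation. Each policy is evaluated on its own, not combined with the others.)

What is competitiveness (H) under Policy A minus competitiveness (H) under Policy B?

Policy A (X := 141):
  W = 154
  Y = 45
  X = 141
  H = 39 + 6·154 + 6·45 − 6·141 = 387
Policy B (W + 20):
  W = 154 + 20 = 174
  Y = 45
  X = 148
  H = 39 + 6·174 + 6·45 − 6·148 = 465
H: 387 − 465 = -78

-78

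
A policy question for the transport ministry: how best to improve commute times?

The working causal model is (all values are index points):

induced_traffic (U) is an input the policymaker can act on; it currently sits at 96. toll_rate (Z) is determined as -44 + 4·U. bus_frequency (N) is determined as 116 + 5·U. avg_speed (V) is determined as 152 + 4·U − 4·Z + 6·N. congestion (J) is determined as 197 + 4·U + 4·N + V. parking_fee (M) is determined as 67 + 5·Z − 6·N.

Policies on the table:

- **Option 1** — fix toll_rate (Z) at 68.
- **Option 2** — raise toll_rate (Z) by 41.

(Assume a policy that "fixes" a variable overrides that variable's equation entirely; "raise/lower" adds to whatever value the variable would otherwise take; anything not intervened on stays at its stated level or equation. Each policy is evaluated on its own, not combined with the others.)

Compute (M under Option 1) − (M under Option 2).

Option 1 (Z := 68):
  U = 96
  Z = 68
  N = 116 + 5·96 = 596
  M = 67 + 5·68 − 6·596 = -3169
Option 2 (Z + 41):
  U = 96
  Z = -44 + 4·96 (+41 from intervention) = 381
  N = 116 + 5·96 = 596
  M = 67 + 5·381 − 6·596 = -1604
M: -3169 − (-1604) = -1565

-1565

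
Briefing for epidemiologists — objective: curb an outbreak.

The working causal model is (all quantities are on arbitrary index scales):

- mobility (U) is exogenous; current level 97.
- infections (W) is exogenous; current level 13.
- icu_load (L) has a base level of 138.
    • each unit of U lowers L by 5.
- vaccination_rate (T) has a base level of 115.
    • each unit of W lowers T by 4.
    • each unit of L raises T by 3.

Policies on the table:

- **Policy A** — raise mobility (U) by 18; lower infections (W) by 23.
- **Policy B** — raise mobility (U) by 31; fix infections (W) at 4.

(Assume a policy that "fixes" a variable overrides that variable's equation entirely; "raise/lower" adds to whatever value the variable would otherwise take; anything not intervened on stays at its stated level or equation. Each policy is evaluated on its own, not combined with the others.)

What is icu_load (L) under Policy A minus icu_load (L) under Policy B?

Policy A (U + 18, W − 23):
  U = 97 + 18 = 115
  L = 138 − 5·115 = -437
Policy B (U + 31, W := 4):
  U = 97 + 31 = 128
  L = 138 − 5·128 = -502
L: -437 − (-502) = 65

65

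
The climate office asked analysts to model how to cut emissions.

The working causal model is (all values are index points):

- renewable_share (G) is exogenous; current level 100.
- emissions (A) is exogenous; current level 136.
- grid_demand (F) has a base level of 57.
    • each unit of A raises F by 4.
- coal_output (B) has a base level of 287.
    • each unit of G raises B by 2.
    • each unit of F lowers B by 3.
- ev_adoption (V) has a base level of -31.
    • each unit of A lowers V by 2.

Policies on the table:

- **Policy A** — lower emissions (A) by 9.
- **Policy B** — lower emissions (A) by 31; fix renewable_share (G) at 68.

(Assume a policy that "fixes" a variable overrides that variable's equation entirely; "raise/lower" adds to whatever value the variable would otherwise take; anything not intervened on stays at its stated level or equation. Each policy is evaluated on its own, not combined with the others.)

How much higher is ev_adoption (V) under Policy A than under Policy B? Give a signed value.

Policy A (A − 9):
  A = 136 − 9 = 127
  V = -31 − 2·127 = -285
Policy B (A − 31, G := 68):
  A = 136 − 31 = 105
  V = -31 − 2·105 = -241
V: -285 − (-241) = -44

-44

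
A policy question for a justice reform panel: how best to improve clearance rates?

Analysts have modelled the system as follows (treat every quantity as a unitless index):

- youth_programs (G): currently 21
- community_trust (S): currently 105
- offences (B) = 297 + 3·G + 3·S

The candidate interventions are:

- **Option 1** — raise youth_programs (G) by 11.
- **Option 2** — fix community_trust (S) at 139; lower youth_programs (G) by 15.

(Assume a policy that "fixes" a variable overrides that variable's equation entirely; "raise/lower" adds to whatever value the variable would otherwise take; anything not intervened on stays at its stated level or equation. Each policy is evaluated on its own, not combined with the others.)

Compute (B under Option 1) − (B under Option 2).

Option 1 (G + 11):
  G = 21 + 11 = 32
  S = 105
  B = 297 + 3·32 + 3·105 = 708
Option 2 (S := 139, G − 15):
  G = 21 − 15 = 6
  S = 139
  B = 297 + 3·6 + 3·139 = 732
B: 708 − 732 = -24

-24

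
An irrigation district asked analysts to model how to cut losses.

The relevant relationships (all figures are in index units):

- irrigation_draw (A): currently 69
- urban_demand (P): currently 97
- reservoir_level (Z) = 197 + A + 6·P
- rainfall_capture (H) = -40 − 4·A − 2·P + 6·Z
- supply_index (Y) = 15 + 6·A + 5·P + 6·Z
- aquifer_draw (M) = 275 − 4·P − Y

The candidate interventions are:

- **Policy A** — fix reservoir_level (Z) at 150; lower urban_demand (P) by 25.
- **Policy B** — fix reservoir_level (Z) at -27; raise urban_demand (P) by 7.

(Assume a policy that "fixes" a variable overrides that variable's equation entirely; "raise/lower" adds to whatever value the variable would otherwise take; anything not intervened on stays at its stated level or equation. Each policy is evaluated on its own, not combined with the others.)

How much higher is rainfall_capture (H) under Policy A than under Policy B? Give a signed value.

1126

Policy A (Z := 150, P − 25):
  A = 69
  P = 97 − 25 = 72
  Z = 150
  H = -40 − 4·69 − 2·72 + 6·150 = 440
Policy B (Z := -27, P + 7):
  A = 69
  P = 97 + 7 = 104
  Z = -27
  H = -40 − 4·69 − 2·104 + 6·(-27) = -686
H: 440 − (-686) = 1126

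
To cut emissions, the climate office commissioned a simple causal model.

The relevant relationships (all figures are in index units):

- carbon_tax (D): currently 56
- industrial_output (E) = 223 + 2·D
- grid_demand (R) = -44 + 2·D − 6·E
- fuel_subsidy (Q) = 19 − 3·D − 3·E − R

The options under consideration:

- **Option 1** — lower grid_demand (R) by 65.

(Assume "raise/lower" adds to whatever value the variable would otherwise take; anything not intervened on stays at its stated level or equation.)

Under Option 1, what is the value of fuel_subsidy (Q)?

Option 1 (R − 65):
  D = 56
  E = 223 + 2·56 = 335
  R = -44 + 2·56 − 6·335 (−65 from intervention) = -2007
  Q = 19 − 3·56 − 3·335 − (-2007) = 853

853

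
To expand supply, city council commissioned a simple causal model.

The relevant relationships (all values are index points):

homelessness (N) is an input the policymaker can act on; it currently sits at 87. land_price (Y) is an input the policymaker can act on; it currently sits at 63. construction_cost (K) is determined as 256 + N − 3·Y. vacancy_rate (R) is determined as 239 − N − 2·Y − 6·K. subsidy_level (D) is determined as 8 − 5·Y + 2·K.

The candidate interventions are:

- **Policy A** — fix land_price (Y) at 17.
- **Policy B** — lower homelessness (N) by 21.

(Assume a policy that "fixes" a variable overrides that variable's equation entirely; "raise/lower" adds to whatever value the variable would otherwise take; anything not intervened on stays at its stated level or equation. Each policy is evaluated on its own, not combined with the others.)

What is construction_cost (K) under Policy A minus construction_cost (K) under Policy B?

Policy A (Y := 17):
  N = 87
  Y = 17
  K = 256 + 87 − 3·17 = 292
Policy B (N − 21):
  N = 87 − 21 = 66
  Y = 63
  K = 256 + 66 − 3·63 = 133
K: 292 − 133 = 159

159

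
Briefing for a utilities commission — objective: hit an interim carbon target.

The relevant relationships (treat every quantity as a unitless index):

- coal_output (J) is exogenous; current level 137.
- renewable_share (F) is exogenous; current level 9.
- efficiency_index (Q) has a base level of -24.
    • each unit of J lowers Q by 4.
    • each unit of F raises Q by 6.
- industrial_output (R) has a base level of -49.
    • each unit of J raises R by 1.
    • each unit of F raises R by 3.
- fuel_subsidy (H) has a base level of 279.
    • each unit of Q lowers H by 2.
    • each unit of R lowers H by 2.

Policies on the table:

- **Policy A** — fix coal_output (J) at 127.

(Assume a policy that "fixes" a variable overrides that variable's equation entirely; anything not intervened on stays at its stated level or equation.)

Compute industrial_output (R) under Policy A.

Policy A (J := 127):
  J = 127
  F = 9
  R = -49 + 127 + 3·9 = 105

105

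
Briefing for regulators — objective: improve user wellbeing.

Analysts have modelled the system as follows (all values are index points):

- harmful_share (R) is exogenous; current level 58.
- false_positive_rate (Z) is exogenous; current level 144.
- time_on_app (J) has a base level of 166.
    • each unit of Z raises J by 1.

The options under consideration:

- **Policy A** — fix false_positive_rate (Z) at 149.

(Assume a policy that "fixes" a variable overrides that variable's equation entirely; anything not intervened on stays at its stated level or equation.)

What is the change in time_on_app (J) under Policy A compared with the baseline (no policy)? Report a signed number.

5

Baseline:
  Z = 144
  J = 166 + 144 = 310
Policy A (Z := 149):
  Z = 149
  J = 166 + 149 = 315
Change in J: 315 − 310 = 5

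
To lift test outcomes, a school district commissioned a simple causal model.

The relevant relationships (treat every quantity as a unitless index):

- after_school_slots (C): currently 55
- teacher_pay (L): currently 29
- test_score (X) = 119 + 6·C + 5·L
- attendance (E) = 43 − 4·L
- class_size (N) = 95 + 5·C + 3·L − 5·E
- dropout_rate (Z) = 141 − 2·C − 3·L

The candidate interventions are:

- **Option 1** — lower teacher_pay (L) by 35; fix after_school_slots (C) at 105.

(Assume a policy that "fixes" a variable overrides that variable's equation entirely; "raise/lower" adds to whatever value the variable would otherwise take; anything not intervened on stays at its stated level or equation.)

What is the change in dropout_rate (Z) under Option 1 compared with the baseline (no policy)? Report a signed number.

Baseline:
  C = 55
  L = 29
  Z = 141 − 2·55 − 3·29 = -56
Option 1 (L − 35, C := 105):
  C = 105
  L = 29 − 35 = -6
  Z = 141 − 2·105 − 3·(-6) = -51
Change in Z: -51 − (-56) = 5

5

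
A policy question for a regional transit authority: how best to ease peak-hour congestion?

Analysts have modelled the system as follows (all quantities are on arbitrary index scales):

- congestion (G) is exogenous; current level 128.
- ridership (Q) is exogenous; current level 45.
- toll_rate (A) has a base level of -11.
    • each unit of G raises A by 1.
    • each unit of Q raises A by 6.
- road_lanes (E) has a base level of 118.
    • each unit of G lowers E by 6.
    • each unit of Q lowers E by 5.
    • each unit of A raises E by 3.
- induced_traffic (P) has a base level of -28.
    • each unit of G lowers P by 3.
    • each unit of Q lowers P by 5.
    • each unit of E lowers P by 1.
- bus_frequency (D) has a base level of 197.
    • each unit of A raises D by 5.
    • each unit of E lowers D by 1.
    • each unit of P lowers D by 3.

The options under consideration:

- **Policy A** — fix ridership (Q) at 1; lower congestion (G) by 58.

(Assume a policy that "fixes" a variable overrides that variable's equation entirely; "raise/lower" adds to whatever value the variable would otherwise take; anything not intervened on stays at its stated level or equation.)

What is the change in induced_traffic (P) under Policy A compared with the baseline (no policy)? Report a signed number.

792

Baseline:
  G = 128
  Q = 45
  A = -11 + 128 + 6·45 = 387
  E = 118 − 6·128 − 5·45 + 3·387 = 286
  P = -28 − 3·128 − 5·45 − 286 = -923
Policy A (Q := 1, G − 58):
  G = 128 − 58 = 70
  Q = 1
  A = -11 + 70 + 6·1 = 65
  E = 118 − 6·70 − 5·1 + 3·65 = -112
  P = -28 − 3·70 − 5·1 − (-112) = -131
Change in P: -131 − (-923) = 792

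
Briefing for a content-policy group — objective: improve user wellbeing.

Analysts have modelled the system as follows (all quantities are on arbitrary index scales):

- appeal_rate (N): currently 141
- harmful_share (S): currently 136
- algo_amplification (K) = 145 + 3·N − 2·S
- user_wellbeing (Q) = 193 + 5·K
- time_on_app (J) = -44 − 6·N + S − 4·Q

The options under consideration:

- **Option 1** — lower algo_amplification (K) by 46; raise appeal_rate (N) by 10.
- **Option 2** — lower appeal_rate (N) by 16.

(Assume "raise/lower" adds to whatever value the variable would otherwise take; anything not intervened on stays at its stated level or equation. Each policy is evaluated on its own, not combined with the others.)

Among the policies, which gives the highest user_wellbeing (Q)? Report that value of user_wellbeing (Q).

1593

Option 1 (K − 46, N + 10):
  N = 141 + 10 = 151
  S = 136
  K = 145 + 3·151 − 2·136 (−46 from intervention) = 280
  Q = 193 + 5·280 = 1593
Option 2 (N − 16):
  N = 141 − 16 = 125
  S = 136
  K = 145 + 3·125 − 2·136 = 248
  Q = 193 + 5·248 = 1433
Comparing — Option 1: Q=1593, Option 2: Q=1433. Highest is 1593 (Option 1).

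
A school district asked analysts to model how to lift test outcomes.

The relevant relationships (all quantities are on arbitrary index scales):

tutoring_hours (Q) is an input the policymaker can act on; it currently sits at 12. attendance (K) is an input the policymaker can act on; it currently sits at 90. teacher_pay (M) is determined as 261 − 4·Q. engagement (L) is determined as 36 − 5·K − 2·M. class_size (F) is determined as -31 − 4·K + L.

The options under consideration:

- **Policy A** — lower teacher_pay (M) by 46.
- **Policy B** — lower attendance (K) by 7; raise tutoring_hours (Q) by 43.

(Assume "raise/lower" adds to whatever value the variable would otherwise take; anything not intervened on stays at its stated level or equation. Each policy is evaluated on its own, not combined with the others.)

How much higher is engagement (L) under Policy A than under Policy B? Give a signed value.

Policy A (M − 46):
  Q = 12
  K = 90
  M = 261 − 4·12 (−46 from intervention) = 167
  L = 36 − 5·90 − 2·167 = -748
Policy B (K − 7, Q + 43):
  Q = 12 + 43 = 55
  K = 90 − 7 = 83
  M = 261 − 4·55 = 41
  L = 36 − 5·83 − 2·41 = -461
L: -748 − (-461) = -287

-287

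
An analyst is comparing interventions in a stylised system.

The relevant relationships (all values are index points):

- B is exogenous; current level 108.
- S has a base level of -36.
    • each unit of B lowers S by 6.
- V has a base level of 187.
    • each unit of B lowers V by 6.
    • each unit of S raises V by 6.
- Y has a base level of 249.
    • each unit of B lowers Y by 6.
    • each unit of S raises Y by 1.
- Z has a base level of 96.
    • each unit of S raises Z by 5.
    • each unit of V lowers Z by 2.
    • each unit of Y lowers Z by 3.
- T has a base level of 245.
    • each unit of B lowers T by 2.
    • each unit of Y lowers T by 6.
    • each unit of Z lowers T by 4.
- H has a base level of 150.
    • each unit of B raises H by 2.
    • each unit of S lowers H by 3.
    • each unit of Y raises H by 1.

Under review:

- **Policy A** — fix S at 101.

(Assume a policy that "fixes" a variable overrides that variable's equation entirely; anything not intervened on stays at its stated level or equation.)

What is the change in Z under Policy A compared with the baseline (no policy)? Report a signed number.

-7850

Baseline:
  B = 108
  S = -36 − 6·108 = -684
  V = 187 − 6·108 + 6·(-684) = -4565
  Y = 249 − 6·108 + (-684) = -1083
  Z = 96 + 5·(-684) − 2·(-4565) − 3·(-1083) = 9055
Policy A (S := 101):
  B = 108
  S = 101
  V = 187 − 6·108 + 6·101 = 145
  Y = 249 − 6·108 + 101 = -298
  Z = 96 + 5·101 − 2·145 − 3·(-298) = 1205
Change in Z: 1205 − 9055 = -7850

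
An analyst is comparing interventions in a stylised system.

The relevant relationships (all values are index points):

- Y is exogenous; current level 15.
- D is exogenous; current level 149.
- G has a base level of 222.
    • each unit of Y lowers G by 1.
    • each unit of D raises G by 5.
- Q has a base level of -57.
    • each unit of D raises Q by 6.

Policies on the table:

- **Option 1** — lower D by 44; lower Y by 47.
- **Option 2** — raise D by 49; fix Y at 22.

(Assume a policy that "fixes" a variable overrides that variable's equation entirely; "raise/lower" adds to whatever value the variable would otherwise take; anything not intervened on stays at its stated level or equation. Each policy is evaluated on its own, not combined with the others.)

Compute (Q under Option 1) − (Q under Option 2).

Option 1 (D − 44, Y − 47):
  D = 149 − 44 = 105
  Q = -57 + 6·105 = 573
Option 2 (D + 49, Y := 22):
  D = 149 + 49 = 198
  Q = -57 + 6·198 = 1131
Q: 573 − 1131 = -558

-558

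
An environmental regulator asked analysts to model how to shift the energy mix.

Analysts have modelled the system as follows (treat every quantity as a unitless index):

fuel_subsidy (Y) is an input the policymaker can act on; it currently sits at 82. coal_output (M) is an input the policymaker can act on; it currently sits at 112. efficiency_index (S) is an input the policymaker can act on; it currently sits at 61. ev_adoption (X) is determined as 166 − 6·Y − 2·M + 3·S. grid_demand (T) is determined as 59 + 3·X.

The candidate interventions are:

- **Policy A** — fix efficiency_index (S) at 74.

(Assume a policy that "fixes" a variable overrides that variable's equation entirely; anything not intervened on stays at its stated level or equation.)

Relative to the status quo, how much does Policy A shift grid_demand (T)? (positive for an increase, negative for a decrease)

117

Baseline:
  Y = 82
  M = 112
  S = 61
  X = 166 − 6·82 − 2·112 + 3·61 = -367
  T = 59 + 3·(-367) = -1042
Policy A (S := 74):
  Y = 82
  M = 112
  S = 74
  X = 166 − 6·82 − 2·112 + 3·74 = -328
  T = 59 + 3·(-328) = -925
Change in T: -925 − (-1042) = 117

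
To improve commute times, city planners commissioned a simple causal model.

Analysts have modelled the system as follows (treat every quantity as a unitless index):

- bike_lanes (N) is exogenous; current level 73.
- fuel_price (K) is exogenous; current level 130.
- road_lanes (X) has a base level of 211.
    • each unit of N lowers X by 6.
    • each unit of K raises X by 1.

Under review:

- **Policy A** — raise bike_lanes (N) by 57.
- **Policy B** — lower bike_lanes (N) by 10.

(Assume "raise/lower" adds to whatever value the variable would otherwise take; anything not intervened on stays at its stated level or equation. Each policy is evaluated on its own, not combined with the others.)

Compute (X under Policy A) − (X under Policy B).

-402

Policy A (N + 57):
  N = 73 + 57 = 130
  K = 130
  X = 211 − 6·130 + 130 = -439
Policy B (N − 10):
  N = 73 − 10 = 63
  K = 130
  X = 211 − 6·63 + 130 = -37
X: -439 − (-37) = -402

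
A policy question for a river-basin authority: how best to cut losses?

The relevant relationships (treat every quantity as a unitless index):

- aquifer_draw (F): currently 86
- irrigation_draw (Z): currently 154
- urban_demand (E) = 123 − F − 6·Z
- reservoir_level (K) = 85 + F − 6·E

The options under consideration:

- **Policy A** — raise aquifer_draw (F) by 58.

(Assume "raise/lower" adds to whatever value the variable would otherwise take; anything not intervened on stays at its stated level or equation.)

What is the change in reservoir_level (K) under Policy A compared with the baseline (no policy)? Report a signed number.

Baseline:
  F = 86
  Z = 154
  E = 123 − 86 − 6·154 = -887
  K = 85 + 86 − 6·(-887) = 5493
Policy A (F + 58):
  F = 86 + 58 = 144
  Z = 154
  E = 123 − 144 − 6·154 = -945
  K = 85 + 144 − 6·(-945) = 5899
Change in K: 5899 − 5493 = 406

406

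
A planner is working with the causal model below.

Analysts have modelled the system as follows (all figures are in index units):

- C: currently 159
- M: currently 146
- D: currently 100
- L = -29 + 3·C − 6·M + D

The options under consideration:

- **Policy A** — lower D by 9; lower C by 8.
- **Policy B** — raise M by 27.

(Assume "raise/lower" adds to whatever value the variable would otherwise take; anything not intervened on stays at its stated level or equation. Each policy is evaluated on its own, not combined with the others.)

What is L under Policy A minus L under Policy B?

129

Policy A (D − 9, C − 8):
  C = 159 − 8 = 151
  M = 146
  D = 100 − 9 = 91
  L = -29 + 3·151 − 6·146 + 91 = -361
Policy B (M + 27):
  C = 159
  M = 146 + 27 = 173
  D = 100
  L = -29 + 3·159 − 6·173 + 100 = -490
L: -361 − (-490) = 129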